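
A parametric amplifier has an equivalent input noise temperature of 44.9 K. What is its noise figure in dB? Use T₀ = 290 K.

F = 1 + T_e/T₀ = 1 + 44.9/290 = 1.15483
NF = 10 log₁₀(1.15483) = 0.625 dB

0.625 dB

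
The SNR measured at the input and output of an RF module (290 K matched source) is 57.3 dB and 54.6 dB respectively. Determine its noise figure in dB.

2.7 dB

NF (dB) = SNR_in(dB) − SNR_out(dB) when the source is at T₀
NF = 57.3 − 54.6 = 2.7 dB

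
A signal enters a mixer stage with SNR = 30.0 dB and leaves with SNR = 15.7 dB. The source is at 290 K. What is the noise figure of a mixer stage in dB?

14.3 dB

NF (dB) = SNR_in(dB) − SNR_out(dB) when the source is at T₀
NF = 30.0 − 15.7 = 14.3 dB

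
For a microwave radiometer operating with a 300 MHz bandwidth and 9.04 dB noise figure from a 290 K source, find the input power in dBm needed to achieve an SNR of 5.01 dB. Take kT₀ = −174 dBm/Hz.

Sensitivity = −174 + 10 log₁₀(B) + NF + SNR_min
= −174 + 84.77 + 9.04 + 5.01
= −75.18 dBm → −75.2 dBm

−75.2 dBm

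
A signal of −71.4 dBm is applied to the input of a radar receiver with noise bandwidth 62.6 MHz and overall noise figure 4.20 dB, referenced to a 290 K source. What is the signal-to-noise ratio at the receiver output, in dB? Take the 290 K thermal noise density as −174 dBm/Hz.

20.4 dB

Noise floor: N = −174 + 10 log₁₀(B) + NF
10 log₁₀(6.26×10⁷) = 77.97 dB
N = −174 + 77.97 + 4.20 = −91.83 dBm
SNR = P_sig − N = −71.4 − (−91.83) = 20.43 dB → 20.4 dB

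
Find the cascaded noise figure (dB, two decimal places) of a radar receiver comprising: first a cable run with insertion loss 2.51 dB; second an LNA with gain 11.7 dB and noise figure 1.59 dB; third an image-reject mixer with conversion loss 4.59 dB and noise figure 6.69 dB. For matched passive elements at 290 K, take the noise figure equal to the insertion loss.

Convert to linear (a loss of L dB is a gain of −L dB): F_i = 10^(NF_i/10), G_i = 10^(G_i,dB/10)
  Stage 1: F_1 = 10^(2.51/10) = 1.782, G_1 = 10^(−2.51/10) = 0.5610
  Stage 2: F_2 = 10^(1.59/10) = 1.442, G_2 = 10^(11.7/10) = 14.79
  Stage 3: F_3 = 10^(6.69/10) = 4.667, G_3 = 10^(−4.59/10) = 0.3475
Friis cascade:
  F = 1.782 + (1.442 − 1)/0.5610 + (4.667 − 1)/8.299 = 3.012
NF = 10 log₁₀(3.012) = 4.79 dB

4.79 dB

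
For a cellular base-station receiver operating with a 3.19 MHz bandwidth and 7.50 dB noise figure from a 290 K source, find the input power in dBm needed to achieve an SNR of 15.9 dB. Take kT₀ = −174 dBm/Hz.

Sensitivity = −174 + 10 log₁₀(B) + NF + SNR_min
= −174 + 65.04 + 7.50 + 15.9
= −85.56 dBm → −85.6 dBm

−85.6 dBm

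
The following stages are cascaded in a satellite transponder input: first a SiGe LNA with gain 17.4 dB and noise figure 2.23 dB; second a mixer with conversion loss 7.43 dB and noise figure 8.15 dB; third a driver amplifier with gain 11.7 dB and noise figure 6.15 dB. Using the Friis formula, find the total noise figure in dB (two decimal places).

Convert to linear (a loss of L dB is a gain of −L dB): F_i = 10^(NF_i/10), G_i = 10^(G_i,dB/10)
  Stage 1: F_1 = 10^(2.23/10) = 1.671, G_1 = 10^(17.4/10) = 54.95
  Stage 2: F_2 = 10^(8.15/10) = 6.531, G_2 = 10^(−7.43/10) = 0.1807
  Stage 3: F_3 = 10^(6.15/10) = 4.121, G_3 = 10^(11.7/10) = 14.79
Friis cascade:
  F = 1.671 + (6.531 − 1)/54.95 + (4.121 − 1)/9.931 = 2.086
NF = 10 log₁₀(2.086) = 3.19 dB

3.19 dB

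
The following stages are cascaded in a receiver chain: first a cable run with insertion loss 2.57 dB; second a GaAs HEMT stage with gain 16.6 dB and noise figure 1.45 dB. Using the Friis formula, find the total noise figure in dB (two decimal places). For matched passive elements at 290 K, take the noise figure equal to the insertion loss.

4.02 dB

Convert to linear (a loss of L dB is a gain of −L dB): F_i = 10^(NF_i/10), G_i = 10^(G_i,dB/10)
  Stage 1: F_1 = 10^(2.57/10) = 1.807, G_1 = 10^(−2.57/10) = 0.5534
  Stage 2: F_2 = 10^(1.45/10) = 1.396, G_2 = 10^(16.6/10) = 45.71
Friis cascade:
  F = 1.807 + (1.396 − 1)/0.5534 = 2.523
NF = 10 log₁₀(2.523) = 4.02 dB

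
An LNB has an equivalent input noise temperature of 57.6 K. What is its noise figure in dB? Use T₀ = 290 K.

F = 1 + T_e/T₀ = 1 + 57.6/290 = 1.19862
NF = 10 log₁₀(1.19862) = 0.787 dB

0.787 dB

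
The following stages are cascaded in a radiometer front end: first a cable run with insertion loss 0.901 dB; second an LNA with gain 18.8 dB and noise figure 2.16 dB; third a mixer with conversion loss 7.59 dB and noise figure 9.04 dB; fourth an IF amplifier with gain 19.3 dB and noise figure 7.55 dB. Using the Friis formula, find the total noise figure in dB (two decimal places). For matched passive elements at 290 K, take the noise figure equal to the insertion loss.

4.11 dB

Convert to linear (a loss of L dB is a gain of −L dB): F_i = 10^(NF_i/10), G_i = 10^(G_i,dB/10)
  Stage 1: F_1 = 10^(0.901/10) = 1.231, G_1 = 10^(−0.901/10) = 0.8126
  Stage 2: F_2 = 10^(2.16/10) = 1.644, G_2 = 10^(18.8/10) = 75.86
  Stage 3: F_3 = 10^(9.04/10) = 8.017, G_3 = 10^(−7.59/10) = 0.1742
  Stage 4: F_4 = 10^(7.55/10) = 5.689, G_4 = 10^(19.3/10) = 85.11
Friis cascade:
  F = 1.231 + (1.644 − 1)/0.8126 + (8.017 − 1)/61.65 + (5.689 − 1)/10.74 = 2.574
NF = 10 log₁₀(2.574) = 4.11 dB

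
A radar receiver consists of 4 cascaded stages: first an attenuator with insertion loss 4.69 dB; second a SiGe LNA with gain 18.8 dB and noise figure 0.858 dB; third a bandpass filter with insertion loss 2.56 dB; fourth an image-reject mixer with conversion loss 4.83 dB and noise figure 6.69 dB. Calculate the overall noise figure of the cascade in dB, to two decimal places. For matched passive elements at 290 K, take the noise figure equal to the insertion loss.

5.88 dB

Convert to linear (a loss of L dB is a gain of −L dB): F_i = 10^(NF_i/10), G_i = 10^(G_i,dB/10)
  Stage 1: F_1 = 10^(4.69/10) = 2.944, G_1 = 10^(−4.69/10) = 0.3396
  Stage 2: F_2 = 10^(0.858/10) = 1.218, G_2 = 10^(18.8/10) = 75.86
  Stage 3: F_3 = 10^(2.56/10) = 1.803, G_3 = 10^(−2.56/10) = 0.5546
  Stage 4: F_4 = 10^(6.69/10) = 4.667, G_4 = 10^(−4.83/10) = 0.3289
Friis cascade:
  F = 2.944 + (1.218 − 1)/0.3396 + (1.803 − 1)/25.76 + (4.667 − 1)/14.29 = 3.875
NF = 10 log₁₀(3.875) = 5.88 dB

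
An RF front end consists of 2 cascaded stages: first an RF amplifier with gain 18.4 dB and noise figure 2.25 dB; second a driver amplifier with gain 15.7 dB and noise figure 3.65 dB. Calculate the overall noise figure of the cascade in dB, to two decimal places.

Convert to linear (a loss of L dB is a gain of −L dB): F_i = 10^(NF_i/10), G_i = 10^(G_i,dB/10)
  Stage 1: F_1 = 10^(2.25/10) = 1.679, G_1 = 10^(18.4/10) = 69.18
  Stage 2: F_2 = 10^(3.65/10) = 2.317, G_2 = 10^(15.7/10) = 37.15
Friis cascade:
  F = 1.679 + (2.317 − 1)/69.18 = 1.698
NF = 10 log₁₀(1.698) = 2.30 dB

2.30 dB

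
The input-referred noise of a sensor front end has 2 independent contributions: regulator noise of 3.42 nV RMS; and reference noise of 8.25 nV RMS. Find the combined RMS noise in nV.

8.93 nV

Uncorrelated sources add in power (mean-square): V_tot = √(ΣV_i²)
V_tot = √[(3.42×10⁻⁹)² + (8.25×10⁻⁹)²] = 8.93×10⁻⁹ V = 8.93 nV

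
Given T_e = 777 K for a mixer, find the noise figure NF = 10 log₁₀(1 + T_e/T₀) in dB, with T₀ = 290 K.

F = 1 + T_e/T₀ = 1 + 777/290 = 3.67931
NF = 10 log₁₀(3.67931) = 5.66 dB

5.66 dB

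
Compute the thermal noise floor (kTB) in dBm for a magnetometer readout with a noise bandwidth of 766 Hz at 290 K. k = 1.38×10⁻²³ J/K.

P_n = kTB = 1.38×10⁻²³ × 290 × 7.66×10² = 3.07×10⁻¹⁸ W
In dBm: 10 log₁₀(3.07×10⁻¹⁸ / 10⁻³) = −145.1 dBm

−145.1 dBm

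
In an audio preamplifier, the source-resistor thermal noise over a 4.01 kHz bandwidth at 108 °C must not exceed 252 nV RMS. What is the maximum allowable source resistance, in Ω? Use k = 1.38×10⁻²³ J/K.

T = 108 °C + 273.15 = 381.15 K
Johnson–Nyquist: V_n = √(4kTRB) ⇒ R = V_n² / (4kTB)
4kTB = 4 × 1.38×10⁻²³ × 381.15 × 4.01×10³ = 8.44×10⁻¹⁷
R = (2.52×10⁻⁷)² / 8.44×10⁻¹⁷ = 7.53×10² Ω = 753 Ω

753 Ω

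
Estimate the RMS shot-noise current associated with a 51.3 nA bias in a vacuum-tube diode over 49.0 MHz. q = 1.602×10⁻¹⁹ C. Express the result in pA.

I_n = √(2qI·B)
2qI·B = 2 × 1.602×10⁻¹⁹ × 5.13×10⁻⁸ × 4.90×10⁷ = 8.05×10⁻¹⁹ A²
I_n = √(8.05×10⁻¹⁹) = 8.97×10⁻¹⁰ A = 897 pA

897 pA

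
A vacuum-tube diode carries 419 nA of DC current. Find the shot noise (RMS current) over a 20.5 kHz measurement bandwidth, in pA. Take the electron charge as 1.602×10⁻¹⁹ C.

52.5 pA

I_n = √(2qI·B)
2qI·B = 2 × 1.602×10⁻¹⁹ × 4.19×10⁻⁷ × 2.05×10⁴ = 2.75×10⁻²¹ A²
I_n = √(2.75×10⁻²¹) = 5.25×10⁻¹¹ A = 52.5 pA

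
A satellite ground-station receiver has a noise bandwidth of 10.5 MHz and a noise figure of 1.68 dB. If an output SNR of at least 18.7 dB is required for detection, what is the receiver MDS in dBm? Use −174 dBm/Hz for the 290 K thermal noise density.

Sensitivity = −174 + 10 log₁₀(B) + NF + SNR_min
= −174 + 70.21 + 1.68 + 18.7
= −83.41 dBm → −83.4 dBm

−83.4 dBm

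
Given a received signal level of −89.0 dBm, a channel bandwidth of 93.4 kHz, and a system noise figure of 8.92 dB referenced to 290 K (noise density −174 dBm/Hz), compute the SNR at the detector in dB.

Noise floor: N = −174 + 10 log₁₀(B) + NF
10 log₁₀(9.34×10⁴) = 49.7 dB
N = −174 + 49.7 + 8.92 = −115.38 dBm
SNR = P_sig − N = −89.0 − (−115.38) = 26.38 dB → 26.4 dB

26.4 dB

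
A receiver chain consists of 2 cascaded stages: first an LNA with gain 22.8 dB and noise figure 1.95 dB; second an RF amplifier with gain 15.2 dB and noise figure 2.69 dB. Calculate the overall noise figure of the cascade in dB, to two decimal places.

Convert to linear (a loss of L dB is a gain of −L dB): F_i = 10^(NF_i/10), G_i = 10^(G_i,dB/10)
  Stage 1: F_1 = 10^(1.95/10) = 1.567, G_1 = 10^(22.8/10) = 190.5
  Stage 2: F_2 = 10^(2.69/10) = 1.858, G_2 = 10^(15.2/10) = 33.11
Friis cascade:
  F = 1.567 + (1.858 − 1)/190.5 = 1.571
NF = 10 log₁₀(1.571) = 1.96 dB

1.96 dB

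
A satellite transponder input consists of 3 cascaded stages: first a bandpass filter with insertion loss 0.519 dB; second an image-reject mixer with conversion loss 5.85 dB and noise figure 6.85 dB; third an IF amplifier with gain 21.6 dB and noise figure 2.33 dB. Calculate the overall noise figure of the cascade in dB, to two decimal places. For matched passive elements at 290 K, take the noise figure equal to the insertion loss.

9.31 dB

Convert to linear (a loss of L dB is a gain of −L dB): F_i = 10^(NF_i/10), G_i = 10^(G_i,dB/10)
  Stage 1: F_1 = 10^(0.519/10) = 1.127, G_1 = 10^(−0.519/10) = 0.8874
  Stage 2: F_2 = 10^(6.85/10) = 4.842, G_2 = 10^(−5.85/10) = 0.2600
  Stage 3: F_3 = 10^(2.33/10) = 1.710, G_3 = 10^(21.6/10) = 144.5
Friis cascade:
  F = 1.127 + (4.842 − 1)/0.8874 + (1.710 − 1)/0.2307 = 8.534
NF = 10 log₁₀(8.534) = 9.31 dB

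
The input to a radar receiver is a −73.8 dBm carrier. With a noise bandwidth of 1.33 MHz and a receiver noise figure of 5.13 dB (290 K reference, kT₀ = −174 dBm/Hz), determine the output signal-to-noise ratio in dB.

Noise floor: N = −174 + 10 log₁₀(B) + NF
10 log₁₀(1.33×10⁶) = 61.24 dB
N = −174 + 61.24 + 5.13 = −107.63 dBm
SNR = P_sig − N = −73.8 − (−107.63) = 33.83 dB → 33.8 dB

33.8 dB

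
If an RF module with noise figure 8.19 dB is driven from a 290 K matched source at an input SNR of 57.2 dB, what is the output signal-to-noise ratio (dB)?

49.01 dB

By definition F = SNR_in/SNR_out, so in dB: SNR_out = SNR_in − NF
SNR_out = 57.2 − 8.19 = 49.01 dB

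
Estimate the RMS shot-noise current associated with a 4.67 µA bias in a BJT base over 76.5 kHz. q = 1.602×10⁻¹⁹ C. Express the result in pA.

338 pA

I_n = √(2qI·B)
2qI·B = 2 × 1.602×10⁻¹⁹ × 4.67×10⁻⁶ × 7.65×10⁴ = 1.14×10⁻¹⁹ A²
I_n = √(1.14×10⁻¹⁹) = 3.38×10⁻¹⁰ A = 338 pA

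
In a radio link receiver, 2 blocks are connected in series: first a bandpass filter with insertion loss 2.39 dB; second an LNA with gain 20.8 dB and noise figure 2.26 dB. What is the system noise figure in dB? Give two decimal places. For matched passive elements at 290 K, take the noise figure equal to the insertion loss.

Convert to linear (a loss of L dB is a gain of −L dB): F_i = 10^(NF_i/10), G_i = 10^(G_i,dB/10)
  Stage 1: F_1 = 10^(2.39/10) = 1.734, G_1 = 10^(−2.39/10) = 0.5768
  Stage 2: F_2 = 10^(2.26/10) = 1.683, G_2 = 10^(20.8/10) = 120.2
Friis cascade:
  F = 1.734 + (1.683 − 1)/0.5768 = 2.917
NF = 10 log₁₀(2.917) = 4.65 dB

4.65 dB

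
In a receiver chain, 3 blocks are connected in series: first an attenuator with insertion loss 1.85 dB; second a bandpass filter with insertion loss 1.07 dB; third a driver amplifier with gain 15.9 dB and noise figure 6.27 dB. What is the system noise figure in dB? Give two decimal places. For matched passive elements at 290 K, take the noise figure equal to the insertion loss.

9.19 dB

Convert to linear (a loss of L dB is a gain of −L dB): F_i = 10^(NF_i/10), G_i = 10^(G_i,dB/10)
  Stage 1: F_1 = 10^(1.85/10) = 1.531, G_1 = 10^(−1.85/10) = 0.6531
  Stage 2: F_2 = 10^(1.07/10) = 1.279, G_2 = 10^(−1.07/10) = 0.7816
  Stage 3: F_3 = 10^(6.27/10) = 4.236, G_3 = 10^(15.9/10) = 38.90
Friis cascade:
  F = 1.531 + (1.279 − 1)/0.6531 + (4.236 − 1)/0.5105 = 8.299
NF = 10 log₁₀(8.299) = 9.19 dB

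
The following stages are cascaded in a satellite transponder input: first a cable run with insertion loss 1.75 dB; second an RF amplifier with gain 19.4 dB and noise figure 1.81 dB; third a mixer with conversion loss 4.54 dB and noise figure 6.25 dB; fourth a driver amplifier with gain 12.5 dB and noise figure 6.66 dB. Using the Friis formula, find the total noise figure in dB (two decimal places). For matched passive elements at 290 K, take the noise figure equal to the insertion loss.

Convert to linear (a loss of L dB is a gain of −L dB): F_i = 10^(NF_i/10), G_i = 10^(G_i,dB/10)
  Stage 1: F_1 = 10^(1.75/10) = 1.496, G_1 = 10^(−1.75/10) = 0.6683
  Stage 2: F_2 = 10^(1.81/10) = 1.517, G_2 = 10^(19.4/10) = 87.10
  Stage 3: F_3 = 10^(6.25/10) = 4.217, G_3 = 10^(−4.54/10) = 0.3516
  Stage 4: F_4 = 10^(6.66/10) = 4.634, G_4 = 10^(12.5/10) = 17.78
Friis cascade:
  F = 1.496 + (1.517 − 1)/0.6683 + (4.217 − 1)/58.21 + (4.634 − 1)/20.46 = 2.503
NF = 10 log₁₀(2.503) = 3.98 dB

3.98 dB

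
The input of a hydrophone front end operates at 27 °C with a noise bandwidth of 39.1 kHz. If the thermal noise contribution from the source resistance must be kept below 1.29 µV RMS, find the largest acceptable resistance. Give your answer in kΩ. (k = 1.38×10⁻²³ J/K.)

2.57 kΩ

T = 27 °C + 273.15 = 300.15 K
Johnson–Nyquist: V_n = √(4kTRB) ⇒ R = V_n² / (4kTB)
4kTB = 4 × 1.38×10⁻²³ × 300.15 × 3.91×10⁴ = 6.48×10⁻¹⁶
R = (1.29×10⁻⁶)² / 6.48×10⁻¹⁶ = 2.57×10³ Ω = 2.57 kΩ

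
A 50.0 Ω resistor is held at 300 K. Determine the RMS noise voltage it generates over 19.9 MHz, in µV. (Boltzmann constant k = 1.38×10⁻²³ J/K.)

V_n = √(4kTRB)
4kTRB = 4 × 1.38×10⁻²³ × 300 × 5.00×10¹ × 1.99×10⁷ = 1.65×10⁻¹¹ V²
V_n = √(1.65×10⁻¹¹) = 4.06×10⁻⁶ V = 4.06 µV

4.06 µV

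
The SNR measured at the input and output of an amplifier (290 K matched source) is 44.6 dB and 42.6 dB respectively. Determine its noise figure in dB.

NF (dB) = SNR_in(dB) − SNR_out(dB) when the source is at T₀
NF = 44.6 − 42.6 = 2.0 dB

2.0 dB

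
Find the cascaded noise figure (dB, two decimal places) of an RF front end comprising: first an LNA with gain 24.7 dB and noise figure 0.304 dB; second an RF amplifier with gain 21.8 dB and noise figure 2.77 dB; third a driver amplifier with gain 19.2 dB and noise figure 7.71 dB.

Convert to linear (a loss of L dB is a gain of −L dB): F_i = 10^(NF_i/10), G_i = 10^(G_i,dB/10)
  Stage 1: F_1 = 10^(0.304/10) = 1.073, G_1 = 10^(24.7/10) = 295.1
  Stage 2: F_2 = 10^(2.77/10) = 1.892, G_2 = 10^(21.8/10) = 151.4
  Stage 3: F_3 = 10^(7.71/10) = 5.902, G_3 = 10^(19.2/10) = 83.18
Friis cascade:
  F = 1.073 + (1.892 − 1)/295.1 + (5.902 − 1)/4.467×10⁴ = 1.076
NF = 10 log₁₀(1.076) = 0.32 dB

0.32 dB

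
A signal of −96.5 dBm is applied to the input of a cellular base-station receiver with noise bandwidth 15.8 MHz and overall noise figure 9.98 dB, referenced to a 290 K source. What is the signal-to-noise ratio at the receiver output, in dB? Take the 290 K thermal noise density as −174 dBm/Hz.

Noise floor: N = −174 + 10 log₁₀(B) + NF
10 log₁₀(1.58×10⁷) = 71.99 dB
N = −174 + 71.99 + 9.98 = −92.03 dBm
SNR = P_sig − N = −96.5 − (−92.03) = −4.47 dB → −4.5 dB

−4.5 dB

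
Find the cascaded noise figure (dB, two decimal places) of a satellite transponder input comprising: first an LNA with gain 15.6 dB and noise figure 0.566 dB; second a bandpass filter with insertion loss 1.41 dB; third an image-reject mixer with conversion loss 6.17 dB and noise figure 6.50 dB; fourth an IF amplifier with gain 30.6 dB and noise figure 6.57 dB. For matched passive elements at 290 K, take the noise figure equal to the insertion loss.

Convert to linear (a loss of L dB is a gain of −L dB): F_i = 10^(NF_i/10), G_i = 10^(G_i,dB/10)
  Stage 1: F_1 = 10^(0.566/10) = 1.139, G_1 = 10^(15.6/10) = 36.31
  Stage 2: F_2 = 10^(1.41/10) = 1.384, G_2 = 10^(−1.41/10) = 0.7228
  Stage 3: F_3 = 10^(6.50/10) = 4.467, G_3 = 10^(−6.17/10) = 0.2415
  Stage 4: F_4 = 10^(6.57/10) = 4.539, G_4 = 10^(30.6/10) = 1148
Friis cascade:
  F = 1.139 + (1.384 − 1)/36.31 + (4.467 − 1)/26.24 + (4.539 − 1)/6.339 = 1.840
NF = 10 log₁₀(1.840) = 2.65 dB

2.65 dB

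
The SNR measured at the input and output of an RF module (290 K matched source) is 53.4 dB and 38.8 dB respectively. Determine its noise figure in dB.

NF (dB) = SNR_in(dB) − SNR_out(dB) when the source is at T₀
NF = 53.4 − 38.8 = 14.6 dB

14.6 dB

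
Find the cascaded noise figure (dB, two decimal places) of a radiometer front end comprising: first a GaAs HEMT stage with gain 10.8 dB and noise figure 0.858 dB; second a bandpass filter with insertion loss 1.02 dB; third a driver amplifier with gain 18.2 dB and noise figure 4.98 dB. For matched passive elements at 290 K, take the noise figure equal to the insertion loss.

1.66 dB

Convert to linear (a loss of L dB is a gain of −L dB): F_i = 10^(NF_i/10), G_i = 10^(G_i,dB/10)
  Stage 1: F_1 = 10^(0.858/10) = 1.218, G_1 = 10^(10.8/10) = 12.02
  Stage 2: F_2 = 10^(1.02/10) = 1.265, G_2 = 10^(−1.02/10) = 0.7907
  Stage 3: F_3 = 10^(4.98/10) = 3.148, G_3 = 10^(18.2/10) = 66.07
Friis cascade:
  F = 1.218 + (1.265 − 1)/12.02 + (3.148 − 1)/9.506 = 1.466
NF = 10 log₁₀(1.466) = 1.66 dB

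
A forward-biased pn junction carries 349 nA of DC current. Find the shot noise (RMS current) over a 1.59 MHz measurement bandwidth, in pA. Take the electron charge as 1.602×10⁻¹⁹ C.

I_n = √(2qI·B)
2qI·B = 2 × 1.602×10⁻¹⁹ × 3.49×10⁻⁷ × 1.59×10⁶ = 1.78×10⁻¹⁹ A²
I_n = √(1.78×10⁻¹⁹) = 4.22×10⁻¹⁰ A = 422 pA

422 pA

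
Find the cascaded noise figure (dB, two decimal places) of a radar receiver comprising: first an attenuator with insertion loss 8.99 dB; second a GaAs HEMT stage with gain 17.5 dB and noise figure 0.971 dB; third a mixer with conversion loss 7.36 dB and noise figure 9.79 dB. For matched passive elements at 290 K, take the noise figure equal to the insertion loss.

10.46 dB

Convert to linear (a loss of L dB is a gain of −L dB): F_i = 10^(NF_i/10), G_i = 10^(G_i,dB/10)
  Stage 1: F_1 = 10^(8.99/10) = 7.925, G_1 = 10^(−8.99/10) = 0.1262
  Stage 2: F_2 = 10^(0.971/10) = 1.251, G_2 = 10^(17.5/10) = 56.23
  Stage 3: F_3 = 10^(9.79/10) = 9.528, G_3 = 10^(−7.36/10) = 0.1837
Friis cascade:
  F = 7.925 + (1.251 − 1)/0.1262 + (9.528 − 1)/7.096 = 11.11
NF = 10 log₁₀(11.11) = 10.46 dB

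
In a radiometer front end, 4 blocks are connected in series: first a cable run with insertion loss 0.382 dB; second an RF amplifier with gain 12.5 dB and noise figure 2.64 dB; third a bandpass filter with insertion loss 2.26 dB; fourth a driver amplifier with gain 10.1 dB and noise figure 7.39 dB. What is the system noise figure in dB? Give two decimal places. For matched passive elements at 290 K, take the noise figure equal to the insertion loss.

Convert to linear (a loss of L dB is a gain of −L dB): F_i = 10^(NF_i/10), G_i = 10^(G_i,dB/10)
  Stage 1: F_1 = 10^(0.382/10) = 1.092, G_1 = 10^(−0.382/10) = 0.9158
  Stage 2: F_2 = 10^(2.64/10) = 1.837, G_2 = 10^(12.5/10) = 17.78
  Stage 3: F_3 = 10^(2.26/10) = 1.683, G_3 = 10^(−2.26/10) = 0.5943
  Stage 4: F_4 = 10^(7.39/10) = 5.483, G_4 = 10^(10.1/10) = 10.23
Friis cascade:
  F = 1.092 + (1.837 − 1)/0.9158 + (1.683 − 1)/16.29 + (5.483 − 1)/9.678 = 2.510
NF = 10 log₁₀(2.510) = 4.00 dB

4.00 dB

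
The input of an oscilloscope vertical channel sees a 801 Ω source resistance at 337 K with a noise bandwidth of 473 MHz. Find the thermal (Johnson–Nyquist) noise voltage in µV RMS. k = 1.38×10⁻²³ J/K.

V_n = √(4kTRB)
4kTRB = 4 × 1.38×10⁻²³ × 337 × 8.01×10² × 4.73×10⁸ = 7.05×10⁻⁹ V²
V_n = √(7.05×10⁻⁹) = 8.40×10⁻⁵ V = 84.0 µV

84.0 µV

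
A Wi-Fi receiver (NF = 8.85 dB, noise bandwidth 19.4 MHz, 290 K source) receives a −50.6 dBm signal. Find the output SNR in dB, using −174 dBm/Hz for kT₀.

41.7 dB

Noise floor: N = −174 + 10 log₁₀(B) + NF
10 log₁₀(1.94×10⁷) = 72.88 dB
N = −174 + 72.88 + 8.85 = −92.27 dBm
SNR = P_sig − N = −50.6 − (−92.27) = 41.67 dB → 41.7 dB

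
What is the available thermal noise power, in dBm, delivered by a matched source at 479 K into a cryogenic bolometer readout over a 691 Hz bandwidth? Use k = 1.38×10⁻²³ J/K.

−143.4 dBm

P_n = kTB = 1.38×10⁻²³ × 479 × 6.91×10² = 4.57×10⁻¹⁸ W
In dBm: 10 log₁₀(4.57×10⁻¹⁸ / 10⁻³) = −143.4 dBm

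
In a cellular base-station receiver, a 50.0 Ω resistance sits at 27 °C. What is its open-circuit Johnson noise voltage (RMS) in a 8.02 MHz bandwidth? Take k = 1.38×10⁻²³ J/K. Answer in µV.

T = 27 °C + 273.15 = 300.15 K
V_n = √(4kTRB)
4kTRB = 4 × 1.38×10⁻²³ × 300.15 × 5.00×10¹ × 8.02×10⁶ = 6.64×10⁻¹² V²
V_n = √(6.64×10⁻¹²) = 2.58×10⁻⁶ V = 2.58 µV

2.58 µV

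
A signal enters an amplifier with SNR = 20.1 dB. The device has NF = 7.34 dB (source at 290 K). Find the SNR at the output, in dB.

By definition F = SNR_in/SNR_out, so in dB: SNR_out = SNR_in − NF
SNR_out = 20.1 − 7.34 = 12.76 dB

12.76 dB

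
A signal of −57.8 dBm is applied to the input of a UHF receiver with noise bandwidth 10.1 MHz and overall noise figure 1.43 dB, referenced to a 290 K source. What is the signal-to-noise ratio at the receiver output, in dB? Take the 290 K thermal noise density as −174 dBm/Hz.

Noise floor: N = −174 + 10 log₁₀(B) + NF
10 log₁₀(1.01×10⁷) = 70.04 dB
N = −174 + 70.04 + 1.43 = −102.53 dBm
SNR = P_sig − N = −57.8 − (−102.53) = 44.73 dB → 44.7 dB

44.7 dB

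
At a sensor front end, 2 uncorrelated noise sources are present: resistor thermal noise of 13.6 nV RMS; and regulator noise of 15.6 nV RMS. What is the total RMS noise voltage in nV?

Uncorrelated sources add in power (mean-square): V_tot = √(ΣV_i²)
V_tot = √[(1.36×10⁻⁸)² + (1.56×10⁻⁸)²] = 2.07×10⁻⁸ V = 20.7 nV

20.7 nV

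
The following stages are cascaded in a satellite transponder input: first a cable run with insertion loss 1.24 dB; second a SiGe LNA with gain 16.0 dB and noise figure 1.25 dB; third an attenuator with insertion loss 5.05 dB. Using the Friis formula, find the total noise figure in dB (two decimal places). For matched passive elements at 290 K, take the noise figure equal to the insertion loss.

2.67 dB

Convert to linear (a loss of L dB is a gain of −L dB): F_i = 10^(NF_i/10), G_i = 10^(G_i,dB/10)
  Stage 1: F_1 = 10^(1.24/10) = 1.330, G_1 = 10^(−1.24/10) = 0.7516
  Stage 2: F_2 = 10^(1.25/10) = 1.334, G_2 = 10^(16.0/10) = 39.81
  Stage 3: F_3 = 10^(5.05/10) = 3.199, G_3 = 10^(−5.05/10) = 0.3126
Friis cascade:
  F = 1.330 + (1.334 − 1)/0.7516 + (3.199 − 1)/29.92 = 1.848
NF = 10 log₁₀(1.848) = 2.67 dB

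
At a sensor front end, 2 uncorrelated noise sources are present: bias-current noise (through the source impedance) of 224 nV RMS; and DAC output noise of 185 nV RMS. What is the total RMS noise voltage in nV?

Uncorrelated sources add in power (mean-square): V_tot = √(ΣV_i²)
V_tot = √[(2.24×10⁻⁷)² + (1.85×10⁻⁷)²] = 2.91×10⁻⁷ V = 291 nV

291 nV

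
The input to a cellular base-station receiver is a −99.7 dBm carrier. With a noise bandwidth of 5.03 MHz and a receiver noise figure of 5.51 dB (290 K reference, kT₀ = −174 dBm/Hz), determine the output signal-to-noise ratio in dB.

Noise floor: N = −174 + 10 log₁₀(B) + NF
10 log₁₀(5.03×10⁶) = 67.02 dB
N = −174 + 67.02 + 5.51 = −101.47 dBm
SNR = P_sig − N = −99.7 − (−101.47) = 1.77 dB → 1.8 dB

1.8 dB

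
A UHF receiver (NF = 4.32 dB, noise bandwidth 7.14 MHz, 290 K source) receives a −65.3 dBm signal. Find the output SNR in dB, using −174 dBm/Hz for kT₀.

Noise floor: N = −174 + 10 log₁₀(B) + NF
10 log₁₀(7.14×10⁶) = 68.54 dB
N = −174 + 68.54 + 4.32 = −101.14 dBm
SNR = P_sig − N = −65.3 − (−101.14) = 35.84 dB → 35.8 dB

35.8 dB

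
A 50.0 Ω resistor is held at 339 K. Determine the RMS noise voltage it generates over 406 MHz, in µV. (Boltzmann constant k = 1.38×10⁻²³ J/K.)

19.5 µV

V_n = √(4kTRB)
4kTRB = 4 × 1.38×10⁻²³ × 339 × 5.00×10¹ × 4.06×10⁸ = 3.80×10⁻¹⁰ V²
V_n = √(3.80×10⁻¹⁰) = 1.95×10⁻⁵ V = 19.5 µV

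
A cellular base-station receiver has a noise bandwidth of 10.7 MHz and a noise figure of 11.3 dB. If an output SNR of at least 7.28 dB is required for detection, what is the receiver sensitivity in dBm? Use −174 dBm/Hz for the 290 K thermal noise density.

Sensitivity = −174 + 10 log₁₀(B) + NF + SNR_min
= −174 + 70.29 + 11.3 + 7.28
= −85.13 dBm → −85.1 dBm

−85.1 dBm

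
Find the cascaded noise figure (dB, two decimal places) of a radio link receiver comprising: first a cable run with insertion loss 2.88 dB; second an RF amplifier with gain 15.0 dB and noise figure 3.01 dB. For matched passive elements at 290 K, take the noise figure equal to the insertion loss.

5.89 dB

Convert to linear (a loss of L dB is a gain of −L dB): F_i = 10^(NF_i/10), G_i = 10^(G_i,dB/10)
  Stage 1: F_1 = 10^(2.88/10) = 1.941, G_1 = 10^(−2.88/10) = 0.5152
  Stage 2: F_2 = 10^(3.01/10) = 2.000, G_2 = 10^(15.0/10) = 31.62
Friis cascade:
  F = 1.941 + (2.000 − 1)/0.5152 = 3.882
NF = 10 log₁₀(3.882) = 5.89 dB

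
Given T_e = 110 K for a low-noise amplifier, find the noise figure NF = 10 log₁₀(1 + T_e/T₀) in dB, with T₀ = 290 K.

1.40 dB

F = 1 + T_e/T₀ = 1 + 110/290 = 1.37931
NF = 10 log₁₀(1.37931) = 1.40 dB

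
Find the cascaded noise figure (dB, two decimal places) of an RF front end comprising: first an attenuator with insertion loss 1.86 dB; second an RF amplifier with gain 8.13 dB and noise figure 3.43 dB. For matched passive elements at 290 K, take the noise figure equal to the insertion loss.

5.29 dB

Convert to linear (a loss of L dB is a gain of −L dB): F_i = 10^(NF_i/10), G_i = 10^(G_i,dB/10)
  Stage 1: F_1 = 10^(1.86/10) = 1.535, G_1 = 10^(−1.86/10) = 0.6516
  Stage 2: F_2 = 10^(3.43/10) = 2.203, G_2 = 10^(8.13/10) = 6.501
Friis cascade:
  F = 1.535 + (2.203 − 1)/0.6516 = 3.381
NF = 10 log₁₀(3.381) = 5.29 dB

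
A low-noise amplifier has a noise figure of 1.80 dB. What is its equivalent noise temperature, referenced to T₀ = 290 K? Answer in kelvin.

149 K

F = 10^(1.80/10) = 1.51356
T_e = (F − 1)·T₀ = (1.51356 − 1) × 290 = 149 K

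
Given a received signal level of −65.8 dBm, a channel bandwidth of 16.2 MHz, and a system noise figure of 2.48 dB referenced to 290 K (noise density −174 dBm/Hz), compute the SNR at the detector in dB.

33.6 dB

Noise floor: N = −174 + 10 log₁₀(B) + NF
10 log₁₀(1.62×10⁷) = 72.1 dB
N = −174 + 72.1 + 2.48 = −99.42 dBm
SNR = P_sig − N = −65.8 − (−99.42) = 33.62 dB → 33.6 dB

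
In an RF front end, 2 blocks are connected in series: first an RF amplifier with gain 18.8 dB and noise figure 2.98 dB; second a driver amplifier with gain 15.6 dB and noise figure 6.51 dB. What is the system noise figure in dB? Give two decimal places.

Convert to linear (a loss of L dB is a gain of −L dB): F_i = 10^(NF_i/10), G_i = 10^(G_i,dB/10)
  Stage 1: F_1 = 10^(2.98/10) = 1.986, G_1 = 10^(18.8/10) = 75.86
  Stage 2: F_2 = 10^(6.51/10) = 4.477, G_2 = 10^(15.6/10) = 36.31
Friis cascade:
  F = 1.986 + (4.477 − 1)/75.86 = 2.032
NF = 10 log₁₀(2.032) = 3.08 dB

3.08 dB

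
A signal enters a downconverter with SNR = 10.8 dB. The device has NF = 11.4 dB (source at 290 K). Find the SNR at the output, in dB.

−0.6 dB

By definition F = SNR_in/SNR_out, so in dB: SNR_out = SNR_in − NF
SNR_out = 10.8 − 11.4 = −0.6 dB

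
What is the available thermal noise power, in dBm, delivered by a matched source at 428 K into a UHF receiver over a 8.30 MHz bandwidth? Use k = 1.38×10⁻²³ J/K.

P_n = kTB = 1.38×10⁻²³ × 428 × 8.30×10⁶ = 4.90×10⁻¹⁴ W
In dBm: 10 log₁₀(4.90×10⁻¹⁴ / 10⁻³) = −103.1 dBm

−103.1 dBm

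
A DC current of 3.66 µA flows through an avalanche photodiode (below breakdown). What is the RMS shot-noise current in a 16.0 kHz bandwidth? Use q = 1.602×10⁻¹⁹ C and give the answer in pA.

137 pA

I_n = √(2qI·B)
2qI·B = 2 × 1.602×10⁻¹⁹ × 3.66×10⁻⁶ × 1.60×10⁴ = 1.88×10⁻²⁰ A²
I_n = √(1.88×10⁻²⁰) = 1.37×10⁻¹⁰ A = 137 pA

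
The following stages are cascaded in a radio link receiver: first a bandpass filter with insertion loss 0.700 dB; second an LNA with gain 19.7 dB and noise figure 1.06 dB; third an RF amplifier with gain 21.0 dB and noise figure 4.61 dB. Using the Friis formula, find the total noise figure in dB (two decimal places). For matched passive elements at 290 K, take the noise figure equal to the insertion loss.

Convert to linear (a loss of L dB is a gain of −L dB): F_i = 10^(NF_i/10), G_i = 10^(G_i,dB/10)
  Stage 1: F_1 = 10^(0.700/10) = 1.175, G_1 = 10^(−0.700/10) = 0.8511
  Stage 2: F_2 = 10^(1.06/10) = 1.276, G_2 = 10^(19.7/10) = 93.33
  Stage 3: F_3 = 10^(4.61/10) = 2.891, G_3 = 10^(21.0/10) = 125.9
Friis cascade:
  F = 1.175 + (1.276 − 1)/0.8511 + (2.891 − 1)/79.43 = 1.523
NF = 10 log₁₀(1.523) = 1.83 dB

1.83 dB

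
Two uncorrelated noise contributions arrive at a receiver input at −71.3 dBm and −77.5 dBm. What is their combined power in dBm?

−70.4 dBm

Convert to linear, add, convert back:
P₁ = 7.41×10⁻¹¹ W, P₂ = 1.78×10⁻¹¹ W
P_tot = 9.19×10⁻¹¹ W → 10 log₁₀(P_tot / 10⁻³) = −70.4 dBm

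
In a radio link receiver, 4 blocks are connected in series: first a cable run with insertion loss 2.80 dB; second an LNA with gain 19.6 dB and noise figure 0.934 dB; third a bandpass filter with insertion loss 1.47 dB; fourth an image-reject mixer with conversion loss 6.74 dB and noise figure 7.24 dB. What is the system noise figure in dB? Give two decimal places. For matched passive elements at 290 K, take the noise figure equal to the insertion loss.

Convert to linear (a loss of L dB is a gain of −L dB): F_i = 10^(NF_i/10), G_i = 10^(G_i,dB/10)
  Stage 1: F_1 = 10^(2.80/10) = 1.905, G_1 = 10^(−2.80/10) = 0.5248
  Stage 2: F_2 = 10^(0.934/10) = 1.240, G_2 = 10^(19.6/10) = 91.20
  Stage 3: F_3 = 10^(1.47/10) = 1.403, G_3 = 10^(−1.47/10) = 0.7129
  Stage 4: F_4 = 10^(7.24/10) = 5.297, G_4 = 10^(−6.74/10) = 0.2118
Friis cascade:
  F = 1.905 + (1.240 − 1)/0.5248 + (1.403 − 1)/47.86 + (5.297 − 1)/34.12 = 2.497
NF = 10 log₁₀(2.497) = 3.97 dB

3.97 dB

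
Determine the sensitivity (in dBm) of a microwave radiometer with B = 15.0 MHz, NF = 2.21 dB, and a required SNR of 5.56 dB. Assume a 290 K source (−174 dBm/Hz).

Sensitivity = −174 + 10 log₁₀(B) + NF + SNR_min
= −174 + 71.76 + 2.21 + 5.56
= −94.47 dBm → −94.5 dBm

−94.5 dBm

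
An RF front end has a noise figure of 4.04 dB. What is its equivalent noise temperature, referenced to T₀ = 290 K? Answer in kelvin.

F = 10^(4.04/10) = 2.53513
T_e = (F − 1)·T₀ = (2.53513 − 1) × 290 = 445 K

445 K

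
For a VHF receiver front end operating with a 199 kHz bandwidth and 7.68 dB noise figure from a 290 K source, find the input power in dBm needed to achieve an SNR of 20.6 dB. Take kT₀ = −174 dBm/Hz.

Sensitivity = −174 + 10 log₁₀(B) + NF + SNR_min
= −174 + 52.99 + 7.68 + 20.6
= −92.73 dBm → −92.7 dBm

−92.7 dBm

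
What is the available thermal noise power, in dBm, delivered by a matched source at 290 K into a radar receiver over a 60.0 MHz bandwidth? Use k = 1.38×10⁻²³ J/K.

P_n = kTB = 1.38×10⁻²³ × 290 × 6.00×10⁷ = 2.40×10⁻¹³ W
In dBm: 10 log₁₀(2.40×10⁻¹³ / 10⁻³) = −96.2 dBm

−96.2 dBm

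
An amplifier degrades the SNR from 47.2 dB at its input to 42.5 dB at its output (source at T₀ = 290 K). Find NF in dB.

NF (dB) = SNR_in(dB) − SNR_out(dB) when the source is at T₀
NF = 47.2 − 42.5 = 4.7 dB

4.7 dB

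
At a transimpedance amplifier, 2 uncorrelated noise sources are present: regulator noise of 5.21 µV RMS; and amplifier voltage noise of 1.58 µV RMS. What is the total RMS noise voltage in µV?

5.44 µV

Uncorrelated sources add in power (mean-square): V_tot = √(ΣV_i²)
V_tot = √[(5.21×10⁻⁶)² + (1.58×10⁻⁶)²] = 5.44×10⁻⁶ V = 5.44 µV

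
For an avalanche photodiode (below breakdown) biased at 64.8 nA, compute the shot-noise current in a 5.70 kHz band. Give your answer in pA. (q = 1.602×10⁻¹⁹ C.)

I_n = √(2qI·B)
2qI·B = 2 × 1.602×10⁻¹⁹ × 6.48×10⁻⁸ × 5.70×10³ = 1.18×10⁻²² A²
I_n = √(1.18×10⁻²²) = 1.09×10⁻¹¹ A = 10.9 pA

10.9 pA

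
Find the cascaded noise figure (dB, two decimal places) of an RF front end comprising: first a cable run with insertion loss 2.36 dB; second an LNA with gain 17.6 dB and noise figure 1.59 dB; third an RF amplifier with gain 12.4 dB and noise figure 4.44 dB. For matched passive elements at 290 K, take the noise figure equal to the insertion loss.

Convert to linear (a loss of L dB is a gain of −L dB): F_i = 10^(NF_i/10), G_i = 10^(G_i,dB/10)
  Stage 1: F_1 = 10^(2.36/10) = 1.722, G_1 = 10^(−2.36/10) = 0.5808
  Stage 2: F_2 = 10^(1.59/10) = 1.442, G_2 = 10^(17.6/10) = 57.54
  Stage 3: F_3 = 10^(4.44/10) = 2.780, G_3 = 10^(12.4/10) = 17.38
Friis cascade:
  F = 1.722 + (1.442 − 1)/0.5808 + (2.780 − 1)/33.42 = 2.536
NF = 10 log₁₀(2.536) = 4.04 dB

4.04 dB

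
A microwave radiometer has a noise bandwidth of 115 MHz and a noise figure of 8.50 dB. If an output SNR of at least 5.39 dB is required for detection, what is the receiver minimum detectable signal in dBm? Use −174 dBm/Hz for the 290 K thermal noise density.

Sensitivity = −174 + 10 log₁₀(B) + NF + SNR_min
= −174 + 80.61 + 8.50 + 5.39
= −79.50 dBm → −79.5 dBm

−79.5 dBm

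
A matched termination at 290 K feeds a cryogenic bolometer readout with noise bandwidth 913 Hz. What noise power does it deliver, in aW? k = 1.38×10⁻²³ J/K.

P_n = kTB = 1.38×10⁻²³ × 290 × 9.13×10² = 3.65×10⁻¹⁸ W = 3.65 aW

3.65 aW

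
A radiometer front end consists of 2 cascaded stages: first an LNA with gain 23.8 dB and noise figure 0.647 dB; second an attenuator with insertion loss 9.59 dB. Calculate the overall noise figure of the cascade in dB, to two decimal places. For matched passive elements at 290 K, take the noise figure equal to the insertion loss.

0.77 dB

Convert to linear (a loss of L dB is a gain of −L dB): F_i = 10^(NF_i/10), G_i = 10^(G_i,dB/10)
  Stage 1: F_1 = 10^(0.647/10) = 1.161, G_1 = 10^(23.8/10) = 239.9
  Stage 2: F_2 = 10^(9.59/10) = 9.099, G_2 = 10^(−9.59/10) = 0.1099
Friis cascade:
  F = 1.161 + (9.099 − 1)/239.9 = 1.194
NF = 10 log₁₀(1.194) = 0.77 dB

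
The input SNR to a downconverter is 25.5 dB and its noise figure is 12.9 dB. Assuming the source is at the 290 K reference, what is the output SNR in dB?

By definition F = SNR_in/SNR_out, so in dB: SNR_out = SNR_in − NF
SNR_out = 25.5 − 12.9 = 12.6 dB

12.6 dB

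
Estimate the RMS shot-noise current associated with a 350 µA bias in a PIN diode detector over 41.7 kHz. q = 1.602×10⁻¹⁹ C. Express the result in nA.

2.16 nA

I_n = √(2qI·B)
2qI·B = 2 × 1.602×10⁻¹⁹ × 3.50×10⁻⁴ × 4.17×10⁴ = 4.68×10⁻¹⁸ A²
I_n = √(4.68×10⁻¹⁸) = 2.16×10⁻⁹ A = 2.16 nA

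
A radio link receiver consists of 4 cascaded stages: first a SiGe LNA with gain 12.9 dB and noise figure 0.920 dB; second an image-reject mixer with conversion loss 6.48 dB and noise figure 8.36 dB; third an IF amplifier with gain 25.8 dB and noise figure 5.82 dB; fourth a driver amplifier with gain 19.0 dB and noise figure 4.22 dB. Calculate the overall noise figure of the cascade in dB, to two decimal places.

3.38 dB

Convert to linear (a loss of L dB is a gain of −L dB): F_i = 10^(NF_i/10), G_i = 10^(G_i,dB/10)
  Stage 1: F_1 = 10^(0.920/10) = 1.236, G_1 = 10^(12.9/10) = 19.50
  Stage 2: F_2 = 10^(8.36/10) = 6.855, G_2 = 10^(−6.48/10) = 0.2249
  Stage 3: F_3 = 10^(5.82/10) = 3.819, G_3 = 10^(25.8/10) = 380.2
  Stage 4: F_4 = 10^(4.22/10) = 2.642, G_4 = 10^(19.0/10) = 79.43
Friis cascade:
  F = 1.236 + (6.855 − 1)/19.50 + (3.819 − 1)/4.385 + (2.642 − 1)/1667 = 2.180
NF = 10 log₁₀(2.180) = 3.38 dB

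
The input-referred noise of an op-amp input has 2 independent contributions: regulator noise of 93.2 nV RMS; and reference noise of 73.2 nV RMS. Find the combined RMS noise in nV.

119 nV

Uncorrelated sources add in power (mean-square): V_tot = √(ΣV_i²)
V_tot = √[(9.32×10⁻⁸)² + (7.32×10⁻⁸)²] = 1.19×10⁻⁷ V = 119 nV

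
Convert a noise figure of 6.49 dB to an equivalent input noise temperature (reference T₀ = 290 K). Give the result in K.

1002 K

F = 10^(6.49/10) = 4.45656
T_e = (F − 1)·T₀ = (4.45656 − 1) × 290 = 1002 K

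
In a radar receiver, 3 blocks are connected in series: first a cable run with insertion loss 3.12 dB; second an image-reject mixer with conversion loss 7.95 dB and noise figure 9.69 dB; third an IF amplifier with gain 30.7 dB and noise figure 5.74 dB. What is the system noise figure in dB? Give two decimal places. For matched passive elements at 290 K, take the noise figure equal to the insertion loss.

Convert to linear (a loss of L dB is a gain of −L dB): F_i = 10^(NF_i/10), G_i = 10^(G_i,dB/10)
  Stage 1: F_1 = 10^(3.12/10) = 2.051, G_1 = 10^(−3.12/10) = 0.4875
  Stage 2: F_2 = 10^(9.69/10) = 9.311, G_2 = 10^(−7.95/10) = 0.1603
  Stage 3: F_3 = 10^(5.74/10) = 3.750, G_3 = 10^(30.7/10) = 1175
Friis cascade:
  F = 2.051 + (9.311 − 1)/0.4875 + (3.750 − 1)/0.07816 = 54.28
NF = 10 log₁₀(54.28) = 17.35 dB

17.35 dB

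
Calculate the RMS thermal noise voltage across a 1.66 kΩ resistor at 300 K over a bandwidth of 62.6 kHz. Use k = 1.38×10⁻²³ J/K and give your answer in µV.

1.31 µV

V_n = √(4kTRB)
4kTRB = 4 × 1.38×10⁻²³ × 300 × 1.66×10³ × 6.26×10⁴ = 1.72×10⁻¹² V²
V_n = √(1.72×10⁻¹²) = 1.31×10⁻⁶ V = 1.31 µV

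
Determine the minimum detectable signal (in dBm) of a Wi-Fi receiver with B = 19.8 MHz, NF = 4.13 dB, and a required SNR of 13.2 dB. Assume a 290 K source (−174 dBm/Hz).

−83.7 dBm

Sensitivity = −174 + 10 log₁₀(B) + NF + SNR_min
= −174 + 72.97 + 4.13 + 13.2
= −83.70 dBm → −83.7 dBm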